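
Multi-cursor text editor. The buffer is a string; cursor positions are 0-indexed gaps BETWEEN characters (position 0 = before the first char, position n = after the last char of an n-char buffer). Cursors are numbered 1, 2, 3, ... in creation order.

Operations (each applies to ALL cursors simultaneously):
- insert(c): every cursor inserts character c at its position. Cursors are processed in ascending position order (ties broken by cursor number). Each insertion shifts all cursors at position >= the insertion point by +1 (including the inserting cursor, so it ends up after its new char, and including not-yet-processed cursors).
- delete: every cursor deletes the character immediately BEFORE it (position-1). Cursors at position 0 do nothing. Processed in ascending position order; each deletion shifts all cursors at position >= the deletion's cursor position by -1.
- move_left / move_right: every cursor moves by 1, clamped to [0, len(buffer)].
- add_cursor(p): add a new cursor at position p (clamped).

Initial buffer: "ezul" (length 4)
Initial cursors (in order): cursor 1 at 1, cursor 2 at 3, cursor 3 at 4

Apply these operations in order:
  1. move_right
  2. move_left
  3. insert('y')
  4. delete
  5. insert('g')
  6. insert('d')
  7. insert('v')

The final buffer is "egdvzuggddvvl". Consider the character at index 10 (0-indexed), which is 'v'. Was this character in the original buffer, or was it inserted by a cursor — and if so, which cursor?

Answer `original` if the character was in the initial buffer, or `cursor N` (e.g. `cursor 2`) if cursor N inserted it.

After op 1 (move_right): buffer="ezul" (len 4), cursors c1@2 c2@4 c3@4, authorship ....
After op 2 (move_left): buffer="ezul" (len 4), cursors c1@1 c2@3 c3@3, authorship ....
After op 3 (insert('y')): buffer="eyzuyyl" (len 7), cursors c1@2 c2@6 c3@6, authorship .1..23.
After op 4 (delete): buffer="ezul" (len 4), cursors c1@1 c2@3 c3@3, authorship ....
After op 5 (insert('g')): buffer="egzuggl" (len 7), cursors c1@2 c2@6 c3@6, authorship .1..23.
After op 6 (insert('d')): buffer="egdzuggddl" (len 10), cursors c1@3 c2@9 c3@9, authorship .11..2323.
After op 7 (insert('v')): buffer="egdvzuggddvvl" (len 13), cursors c1@4 c2@12 c3@12, authorship .111..232323.
Authorship (.=original, N=cursor N): . 1 1 1 . . 2 3 2 3 2 3 .
Index 10: author = 2

Answer: cursor 2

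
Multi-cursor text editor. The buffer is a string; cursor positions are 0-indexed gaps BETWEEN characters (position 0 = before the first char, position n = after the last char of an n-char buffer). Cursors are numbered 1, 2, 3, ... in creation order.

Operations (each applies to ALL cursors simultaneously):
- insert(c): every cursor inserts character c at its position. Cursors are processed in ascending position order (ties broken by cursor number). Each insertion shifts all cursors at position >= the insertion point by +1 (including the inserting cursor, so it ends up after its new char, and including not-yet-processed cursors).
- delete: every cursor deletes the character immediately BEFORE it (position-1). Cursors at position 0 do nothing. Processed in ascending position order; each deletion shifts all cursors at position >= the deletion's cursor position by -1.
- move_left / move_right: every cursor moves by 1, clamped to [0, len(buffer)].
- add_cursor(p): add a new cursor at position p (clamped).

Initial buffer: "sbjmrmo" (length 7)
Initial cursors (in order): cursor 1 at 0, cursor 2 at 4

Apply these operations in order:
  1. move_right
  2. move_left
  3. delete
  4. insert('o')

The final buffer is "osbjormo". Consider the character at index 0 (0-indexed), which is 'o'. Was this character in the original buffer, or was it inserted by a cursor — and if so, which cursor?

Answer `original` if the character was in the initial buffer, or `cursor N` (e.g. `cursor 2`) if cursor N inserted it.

Answer: cursor 1

Derivation:
After op 1 (move_right): buffer="sbjmrmo" (len 7), cursors c1@1 c2@5, authorship .......
After op 2 (move_left): buffer="sbjmrmo" (len 7), cursors c1@0 c2@4, authorship .......
After op 3 (delete): buffer="sbjrmo" (len 6), cursors c1@0 c2@3, authorship ......
After op 4 (insert('o')): buffer="osbjormo" (len 8), cursors c1@1 c2@5, authorship 1...2...
Authorship (.=original, N=cursor N): 1 . . . 2 . . .
Index 0: author = 1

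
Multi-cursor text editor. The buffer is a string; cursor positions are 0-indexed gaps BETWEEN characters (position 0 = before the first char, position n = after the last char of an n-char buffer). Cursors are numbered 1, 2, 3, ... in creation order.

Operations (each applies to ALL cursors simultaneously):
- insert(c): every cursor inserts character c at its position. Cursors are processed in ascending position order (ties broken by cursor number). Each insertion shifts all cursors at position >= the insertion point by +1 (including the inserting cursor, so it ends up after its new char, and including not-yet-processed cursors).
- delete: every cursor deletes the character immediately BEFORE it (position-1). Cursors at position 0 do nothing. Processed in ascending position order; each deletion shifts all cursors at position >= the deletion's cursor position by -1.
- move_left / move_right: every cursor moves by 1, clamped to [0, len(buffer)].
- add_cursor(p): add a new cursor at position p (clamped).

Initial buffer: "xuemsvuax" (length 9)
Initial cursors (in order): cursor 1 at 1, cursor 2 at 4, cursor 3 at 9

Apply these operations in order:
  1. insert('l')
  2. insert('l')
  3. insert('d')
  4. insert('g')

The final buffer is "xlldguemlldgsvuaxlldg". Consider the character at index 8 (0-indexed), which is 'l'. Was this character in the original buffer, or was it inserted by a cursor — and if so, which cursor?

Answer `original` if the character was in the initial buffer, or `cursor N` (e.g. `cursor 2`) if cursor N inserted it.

Answer: cursor 2

Derivation:
After op 1 (insert('l')): buffer="xluemlsvuaxl" (len 12), cursors c1@2 c2@6 c3@12, authorship .1...2.....3
After op 2 (insert('l')): buffer="xlluemllsvuaxll" (len 15), cursors c1@3 c2@8 c3@15, authorship .11...22.....33
After op 3 (insert('d')): buffer="xllduemlldsvuaxlld" (len 18), cursors c1@4 c2@10 c3@18, authorship .111...222.....333
After op 4 (insert('g')): buffer="xlldguemlldgsvuaxlldg" (len 21), cursors c1@5 c2@12 c3@21, authorship .1111...2222.....3333
Authorship (.=original, N=cursor N): . 1 1 1 1 . . . 2 2 2 2 . . . . . 3 3 3 3
Index 8: author = 2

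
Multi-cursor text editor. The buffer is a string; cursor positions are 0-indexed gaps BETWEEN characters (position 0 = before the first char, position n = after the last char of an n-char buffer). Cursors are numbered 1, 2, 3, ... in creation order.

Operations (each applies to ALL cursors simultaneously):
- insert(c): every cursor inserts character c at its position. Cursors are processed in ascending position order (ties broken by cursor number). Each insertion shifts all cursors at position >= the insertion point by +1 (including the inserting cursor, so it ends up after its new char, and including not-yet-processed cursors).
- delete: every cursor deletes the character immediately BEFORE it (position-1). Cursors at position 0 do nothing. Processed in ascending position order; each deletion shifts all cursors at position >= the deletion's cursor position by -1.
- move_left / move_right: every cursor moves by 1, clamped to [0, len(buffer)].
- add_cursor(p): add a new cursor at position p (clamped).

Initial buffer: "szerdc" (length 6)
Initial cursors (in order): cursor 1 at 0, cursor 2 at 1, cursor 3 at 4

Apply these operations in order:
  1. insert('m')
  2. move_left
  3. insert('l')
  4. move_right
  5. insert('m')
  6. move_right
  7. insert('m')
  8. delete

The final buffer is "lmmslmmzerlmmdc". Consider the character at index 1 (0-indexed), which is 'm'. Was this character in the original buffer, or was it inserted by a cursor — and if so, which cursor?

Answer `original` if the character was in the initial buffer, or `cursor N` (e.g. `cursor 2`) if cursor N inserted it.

Answer: cursor 1

Derivation:
After op 1 (insert('m')): buffer="msmzermdc" (len 9), cursors c1@1 c2@3 c3@7, authorship 1.2...3..
After op 2 (move_left): buffer="msmzermdc" (len 9), cursors c1@0 c2@2 c3@6, authorship 1.2...3..
After op 3 (insert('l')): buffer="lmslmzerlmdc" (len 12), cursors c1@1 c2@4 c3@9, authorship 11.22...33..
After op 4 (move_right): buffer="lmslmzerlmdc" (len 12), cursors c1@2 c2@5 c3@10, authorship 11.22...33..
After op 5 (insert('m')): buffer="lmmslmmzerlmmdc" (len 15), cursors c1@3 c2@7 c3@13, authorship 111.222...333..
After op 6 (move_right): buffer="lmmslmmzerlmmdc" (len 15), cursors c1@4 c2@8 c3@14, authorship 111.222...333..
After op 7 (insert('m')): buffer="lmmsmlmmzmerlmmdmc" (len 18), cursors c1@5 c2@10 c3@17, authorship 111.1222.2..333.3.
After op 8 (delete): buffer="lmmslmmzerlmmdc" (len 15), cursors c1@4 c2@8 c3@14, authorship 111.222...333..
Authorship (.=original, N=cursor N): 1 1 1 . 2 2 2 . . . 3 3 3 . .
Index 1: author = 1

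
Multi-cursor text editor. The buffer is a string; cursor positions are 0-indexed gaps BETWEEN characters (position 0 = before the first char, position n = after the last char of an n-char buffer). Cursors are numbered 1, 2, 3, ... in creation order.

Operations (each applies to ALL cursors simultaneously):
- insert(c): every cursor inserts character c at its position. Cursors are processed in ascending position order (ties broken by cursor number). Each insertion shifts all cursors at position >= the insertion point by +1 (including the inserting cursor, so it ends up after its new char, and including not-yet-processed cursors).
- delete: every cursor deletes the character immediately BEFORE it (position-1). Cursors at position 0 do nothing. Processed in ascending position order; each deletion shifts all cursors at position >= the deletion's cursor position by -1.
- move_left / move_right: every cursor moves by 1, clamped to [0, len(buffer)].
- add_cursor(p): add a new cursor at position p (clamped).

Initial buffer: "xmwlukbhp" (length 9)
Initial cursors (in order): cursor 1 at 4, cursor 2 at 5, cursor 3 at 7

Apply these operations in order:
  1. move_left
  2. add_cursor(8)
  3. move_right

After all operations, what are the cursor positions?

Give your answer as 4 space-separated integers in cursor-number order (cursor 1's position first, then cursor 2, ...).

Answer: 4 5 7 9

Derivation:
After op 1 (move_left): buffer="xmwlukbhp" (len 9), cursors c1@3 c2@4 c3@6, authorship .........
After op 2 (add_cursor(8)): buffer="xmwlukbhp" (len 9), cursors c1@3 c2@4 c3@6 c4@8, authorship .........
After op 3 (move_right): buffer="xmwlukbhp" (len 9), cursors c1@4 c2@5 c3@7 c4@9, authorship .........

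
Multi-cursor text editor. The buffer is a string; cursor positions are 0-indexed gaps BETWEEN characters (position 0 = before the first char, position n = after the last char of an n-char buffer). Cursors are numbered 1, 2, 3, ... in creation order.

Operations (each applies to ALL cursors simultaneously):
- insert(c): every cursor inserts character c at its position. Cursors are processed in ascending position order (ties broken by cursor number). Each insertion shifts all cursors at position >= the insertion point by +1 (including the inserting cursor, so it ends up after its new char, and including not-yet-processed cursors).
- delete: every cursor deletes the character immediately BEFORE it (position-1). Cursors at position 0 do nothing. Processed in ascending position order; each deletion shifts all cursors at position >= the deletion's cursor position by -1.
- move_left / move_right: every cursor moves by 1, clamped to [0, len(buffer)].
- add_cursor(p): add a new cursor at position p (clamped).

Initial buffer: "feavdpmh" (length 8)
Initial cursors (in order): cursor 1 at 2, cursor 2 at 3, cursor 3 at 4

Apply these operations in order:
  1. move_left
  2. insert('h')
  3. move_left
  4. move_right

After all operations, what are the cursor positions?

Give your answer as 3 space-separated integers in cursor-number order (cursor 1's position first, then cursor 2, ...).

After op 1 (move_left): buffer="feavdpmh" (len 8), cursors c1@1 c2@2 c3@3, authorship ........
After op 2 (insert('h')): buffer="fhehahvdpmh" (len 11), cursors c1@2 c2@4 c3@6, authorship .1.2.3.....
After op 3 (move_left): buffer="fhehahvdpmh" (len 11), cursors c1@1 c2@3 c3@5, authorship .1.2.3.....
After op 4 (move_right): buffer="fhehahvdpmh" (len 11), cursors c1@2 c2@4 c3@6, authorship .1.2.3.....

Answer: 2 4 6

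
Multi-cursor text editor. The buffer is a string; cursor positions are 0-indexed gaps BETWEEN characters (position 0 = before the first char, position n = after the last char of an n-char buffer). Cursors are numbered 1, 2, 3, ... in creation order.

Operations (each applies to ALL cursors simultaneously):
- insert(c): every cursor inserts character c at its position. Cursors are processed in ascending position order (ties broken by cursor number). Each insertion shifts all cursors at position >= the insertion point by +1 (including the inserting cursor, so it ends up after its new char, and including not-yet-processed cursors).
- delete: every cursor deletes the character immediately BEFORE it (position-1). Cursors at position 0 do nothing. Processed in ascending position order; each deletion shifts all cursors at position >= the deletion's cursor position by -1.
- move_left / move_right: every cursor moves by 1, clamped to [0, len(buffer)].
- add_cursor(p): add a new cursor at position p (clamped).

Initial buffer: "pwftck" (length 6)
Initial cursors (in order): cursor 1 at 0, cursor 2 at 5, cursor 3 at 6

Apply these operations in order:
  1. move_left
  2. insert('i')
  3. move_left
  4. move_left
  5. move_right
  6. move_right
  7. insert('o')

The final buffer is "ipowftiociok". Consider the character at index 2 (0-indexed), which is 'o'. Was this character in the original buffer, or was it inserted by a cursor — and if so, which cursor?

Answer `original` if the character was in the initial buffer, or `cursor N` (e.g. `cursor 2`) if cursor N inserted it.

Answer: cursor 1

Derivation:
After op 1 (move_left): buffer="pwftck" (len 6), cursors c1@0 c2@4 c3@5, authorship ......
After op 2 (insert('i')): buffer="ipwfticik" (len 9), cursors c1@1 c2@6 c3@8, authorship 1....2.3.
After op 3 (move_left): buffer="ipwfticik" (len 9), cursors c1@0 c2@5 c3@7, authorship 1....2.3.
After op 4 (move_left): buffer="ipwfticik" (len 9), cursors c1@0 c2@4 c3@6, authorship 1....2.3.
After op 5 (move_right): buffer="ipwfticik" (len 9), cursors c1@1 c2@5 c3@7, authorship 1....2.3.
After op 6 (move_right): buffer="ipwfticik" (len 9), cursors c1@2 c2@6 c3@8, authorship 1....2.3.
After op 7 (insert('o')): buffer="ipowftiociok" (len 12), cursors c1@3 c2@8 c3@11, authorship 1.1...22.33.
Authorship (.=original, N=cursor N): 1 . 1 . . . 2 2 . 3 3 .
Index 2: author = 1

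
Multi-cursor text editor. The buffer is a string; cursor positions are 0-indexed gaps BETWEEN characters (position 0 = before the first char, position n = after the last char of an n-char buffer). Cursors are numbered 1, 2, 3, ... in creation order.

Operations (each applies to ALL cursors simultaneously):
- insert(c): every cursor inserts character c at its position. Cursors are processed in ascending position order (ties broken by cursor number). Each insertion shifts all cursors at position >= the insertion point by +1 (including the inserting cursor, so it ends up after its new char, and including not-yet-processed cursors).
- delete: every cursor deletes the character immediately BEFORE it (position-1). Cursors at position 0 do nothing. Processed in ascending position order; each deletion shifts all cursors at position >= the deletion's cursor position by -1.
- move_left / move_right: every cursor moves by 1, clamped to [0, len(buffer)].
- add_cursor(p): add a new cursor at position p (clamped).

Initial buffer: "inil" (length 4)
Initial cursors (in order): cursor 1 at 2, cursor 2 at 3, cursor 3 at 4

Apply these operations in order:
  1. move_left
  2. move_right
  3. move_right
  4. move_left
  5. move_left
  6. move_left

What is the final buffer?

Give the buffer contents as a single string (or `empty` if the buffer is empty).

Answer: inil

Derivation:
After op 1 (move_left): buffer="inil" (len 4), cursors c1@1 c2@2 c3@3, authorship ....
After op 2 (move_right): buffer="inil" (len 4), cursors c1@2 c2@3 c3@4, authorship ....
After op 3 (move_right): buffer="inil" (len 4), cursors c1@3 c2@4 c3@4, authorship ....
After op 4 (move_left): buffer="inil" (len 4), cursors c1@2 c2@3 c3@3, authorship ....
After op 5 (move_left): buffer="inil" (len 4), cursors c1@1 c2@2 c3@2, authorship ....
After op 6 (move_left): buffer="inil" (len 4), cursors c1@0 c2@1 c3@1, authorship ....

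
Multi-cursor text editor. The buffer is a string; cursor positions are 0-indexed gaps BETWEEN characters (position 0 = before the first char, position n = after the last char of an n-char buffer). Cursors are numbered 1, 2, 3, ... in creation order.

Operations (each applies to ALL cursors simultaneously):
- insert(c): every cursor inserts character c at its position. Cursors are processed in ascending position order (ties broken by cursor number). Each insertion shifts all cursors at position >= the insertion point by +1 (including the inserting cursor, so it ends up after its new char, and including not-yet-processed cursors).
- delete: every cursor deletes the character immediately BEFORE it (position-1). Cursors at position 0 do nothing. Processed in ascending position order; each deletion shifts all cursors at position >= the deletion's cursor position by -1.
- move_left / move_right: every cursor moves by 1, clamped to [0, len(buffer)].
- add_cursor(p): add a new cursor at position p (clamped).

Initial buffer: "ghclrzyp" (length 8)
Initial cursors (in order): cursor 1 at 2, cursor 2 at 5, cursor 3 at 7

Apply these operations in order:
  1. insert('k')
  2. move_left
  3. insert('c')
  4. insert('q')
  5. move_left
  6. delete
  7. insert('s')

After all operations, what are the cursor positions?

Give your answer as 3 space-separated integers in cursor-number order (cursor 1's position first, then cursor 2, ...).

Answer: 3 9 14

Derivation:
After op 1 (insert('k')): buffer="ghkclrkzykp" (len 11), cursors c1@3 c2@7 c3@10, authorship ..1...2..3.
After op 2 (move_left): buffer="ghkclrkzykp" (len 11), cursors c1@2 c2@6 c3@9, authorship ..1...2..3.
After op 3 (insert('c')): buffer="ghckclrckzyckp" (len 14), cursors c1@3 c2@8 c3@12, authorship ..11...22..33.
After op 4 (insert('q')): buffer="ghcqkclrcqkzycqkp" (len 17), cursors c1@4 c2@10 c3@15, authorship ..111...222..333.
After op 5 (move_left): buffer="ghcqkclrcqkzycqkp" (len 17), cursors c1@3 c2@9 c3@14, authorship ..111...222..333.
After op 6 (delete): buffer="ghqkclrqkzyqkp" (len 14), cursors c1@2 c2@7 c3@11, authorship ..11...22..33.
After op 7 (insert('s')): buffer="ghsqkclrsqkzysqkp" (len 17), cursors c1@3 c2@9 c3@14, authorship ..111...222..333.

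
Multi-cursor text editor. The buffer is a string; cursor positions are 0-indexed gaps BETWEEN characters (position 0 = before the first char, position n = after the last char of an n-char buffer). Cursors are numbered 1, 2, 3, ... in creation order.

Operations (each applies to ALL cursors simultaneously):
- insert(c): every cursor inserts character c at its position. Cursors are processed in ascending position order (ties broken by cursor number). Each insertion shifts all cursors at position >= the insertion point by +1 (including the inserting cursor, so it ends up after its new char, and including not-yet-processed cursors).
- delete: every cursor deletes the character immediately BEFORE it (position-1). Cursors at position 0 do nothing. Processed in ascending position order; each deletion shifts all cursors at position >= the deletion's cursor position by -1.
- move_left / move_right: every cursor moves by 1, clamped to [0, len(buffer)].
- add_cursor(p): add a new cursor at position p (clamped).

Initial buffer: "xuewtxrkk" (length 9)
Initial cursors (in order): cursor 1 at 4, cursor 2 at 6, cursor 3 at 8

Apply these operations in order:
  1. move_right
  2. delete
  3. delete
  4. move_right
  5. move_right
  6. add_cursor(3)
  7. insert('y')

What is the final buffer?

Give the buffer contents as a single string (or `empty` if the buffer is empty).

After op 1 (move_right): buffer="xuewtxrkk" (len 9), cursors c1@5 c2@7 c3@9, authorship .........
After op 2 (delete): buffer="xuewxk" (len 6), cursors c1@4 c2@5 c3@6, authorship ......
After op 3 (delete): buffer="xue" (len 3), cursors c1@3 c2@3 c3@3, authorship ...
After op 4 (move_right): buffer="xue" (len 3), cursors c1@3 c2@3 c3@3, authorship ...
After op 5 (move_right): buffer="xue" (len 3), cursors c1@3 c2@3 c3@3, authorship ...
After op 6 (add_cursor(3)): buffer="xue" (len 3), cursors c1@3 c2@3 c3@3 c4@3, authorship ...
After op 7 (insert('y')): buffer="xueyyyy" (len 7), cursors c1@7 c2@7 c3@7 c4@7, authorship ...1234

Answer: xueyyyy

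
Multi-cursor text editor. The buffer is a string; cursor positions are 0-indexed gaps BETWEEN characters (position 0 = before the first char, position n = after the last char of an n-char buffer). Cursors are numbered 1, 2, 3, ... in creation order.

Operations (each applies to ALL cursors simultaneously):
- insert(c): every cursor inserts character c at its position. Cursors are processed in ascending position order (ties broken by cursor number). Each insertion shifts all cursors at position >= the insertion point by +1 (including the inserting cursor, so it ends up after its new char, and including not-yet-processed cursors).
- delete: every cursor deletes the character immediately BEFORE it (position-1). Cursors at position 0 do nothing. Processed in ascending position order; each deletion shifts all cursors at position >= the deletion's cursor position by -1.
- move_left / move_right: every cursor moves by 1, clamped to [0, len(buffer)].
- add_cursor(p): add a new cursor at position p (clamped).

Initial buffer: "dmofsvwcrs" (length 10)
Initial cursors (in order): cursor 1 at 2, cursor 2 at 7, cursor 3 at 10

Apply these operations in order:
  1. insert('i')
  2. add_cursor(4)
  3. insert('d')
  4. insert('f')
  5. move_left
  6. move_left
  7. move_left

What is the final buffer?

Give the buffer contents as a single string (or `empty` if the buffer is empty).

Answer: dmidfodffsvwidfcrsidf

Derivation:
After op 1 (insert('i')): buffer="dmiofsvwicrsi" (len 13), cursors c1@3 c2@9 c3@13, authorship ..1.....2...3
After op 2 (add_cursor(4)): buffer="dmiofsvwicrsi" (len 13), cursors c1@3 c4@4 c2@9 c3@13, authorship ..1.....2...3
After op 3 (insert('d')): buffer="dmidodfsvwidcrsid" (len 17), cursors c1@4 c4@6 c2@12 c3@17, authorship ..11.4....22...33
After op 4 (insert('f')): buffer="dmidfodffsvwidfcrsidf" (len 21), cursors c1@5 c4@8 c2@15 c3@21, authorship ..111.44....222...333
After op 5 (move_left): buffer="dmidfodffsvwidfcrsidf" (len 21), cursors c1@4 c4@7 c2@14 c3@20, authorship ..111.44....222...333
After op 6 (move_left): buffer="dmidfodffsvwidfcrsidf" (len 21), cursors c1@3 c4@6 c2@13 c3@19, authorship ..111.44....222...333
After op 7 (move_left): buffer="dmidfodffsvwidfcrsidf" (len 21), cursors c1@2 c4@5 c2@12 c3@18, authorship ..111.44....222...333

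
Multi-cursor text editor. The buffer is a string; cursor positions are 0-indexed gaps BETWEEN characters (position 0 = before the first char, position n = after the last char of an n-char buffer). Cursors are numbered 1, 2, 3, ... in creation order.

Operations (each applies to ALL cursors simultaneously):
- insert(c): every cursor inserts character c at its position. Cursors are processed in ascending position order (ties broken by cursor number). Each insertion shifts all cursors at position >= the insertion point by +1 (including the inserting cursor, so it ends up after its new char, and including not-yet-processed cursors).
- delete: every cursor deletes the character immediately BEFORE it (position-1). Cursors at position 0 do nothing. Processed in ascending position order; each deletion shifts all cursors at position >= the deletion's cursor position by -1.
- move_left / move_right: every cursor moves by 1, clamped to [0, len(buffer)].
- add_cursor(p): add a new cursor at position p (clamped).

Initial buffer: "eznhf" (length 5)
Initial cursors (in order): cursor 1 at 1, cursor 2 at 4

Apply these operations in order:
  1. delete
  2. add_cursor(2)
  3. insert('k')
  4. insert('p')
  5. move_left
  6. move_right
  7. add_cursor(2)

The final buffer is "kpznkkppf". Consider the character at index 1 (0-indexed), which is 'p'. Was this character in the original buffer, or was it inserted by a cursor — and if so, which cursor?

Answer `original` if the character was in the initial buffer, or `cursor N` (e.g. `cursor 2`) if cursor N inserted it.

Answer: cursor 1

Derivation:
After op 1 (delete): buffer="znf" (len 3), cursors c1@0 c2@2, authorship ...
After op 2 (add_cursor(2)): buffer="znf" (len 3), cursors c1@0 c2@2 c3@2, authorship ...
After op 3 (insert('k')): buffer="kznkkf" (len 6), cursors c1@1 c2@5 c3@5, authorship 1..23.
After op 4 (insert('p')): buffer="kpznkkppf" (len 9), cursors c1@2 c2@8 c3@8, authorship 11..2323.
After op 5 (move_left): buffer="kpznkkppf" (len 9), cursors c1@1 c2@7 c3@7, authorship 11..2323.
After op 6 (move_right): buffer="kpznkkppf" (len 9), cursors c1@2 c2@8 c3@8, authorship 11..2323.
After op 7 (add_cursor(2)): buffer="kpznkkppf" (len 9), cursors c1@2 c4@2 c2@8 c3@8, authorship 11..2323.
Authorship (.=original, N=cursor N): 1 1 . . 2 3 2 3 .
Index 1: author = 1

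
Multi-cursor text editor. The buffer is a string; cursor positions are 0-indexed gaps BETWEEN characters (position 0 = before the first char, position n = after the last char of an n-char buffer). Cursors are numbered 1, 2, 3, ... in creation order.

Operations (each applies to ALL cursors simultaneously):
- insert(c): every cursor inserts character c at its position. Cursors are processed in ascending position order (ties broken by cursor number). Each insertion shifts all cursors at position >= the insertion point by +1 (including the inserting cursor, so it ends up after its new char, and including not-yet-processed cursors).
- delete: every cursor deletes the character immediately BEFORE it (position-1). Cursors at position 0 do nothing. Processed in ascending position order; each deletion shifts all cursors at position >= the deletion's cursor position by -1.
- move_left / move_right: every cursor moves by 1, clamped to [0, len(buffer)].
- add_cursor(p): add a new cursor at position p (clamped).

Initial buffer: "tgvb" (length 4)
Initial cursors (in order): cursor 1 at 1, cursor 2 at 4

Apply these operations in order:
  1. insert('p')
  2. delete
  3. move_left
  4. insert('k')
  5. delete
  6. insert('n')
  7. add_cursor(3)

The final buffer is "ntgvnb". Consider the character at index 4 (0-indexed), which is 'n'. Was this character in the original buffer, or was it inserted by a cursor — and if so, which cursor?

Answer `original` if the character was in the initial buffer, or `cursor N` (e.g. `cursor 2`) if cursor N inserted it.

After op 1 (insert('p')): buffer="tpgvbp" (len 6), cursors c1@2 c2@6, authorship .1...2
After op 2 (delete): buffer="tgvb" (len 4), cursors c1@1 c2@4, authorship ....
After op 3 (move_left): buffer="tgvb" (len 4), cursors c1@0 c2@3, authorship ....
After op 4 (insert('k')): buffer="ktgvkb" (len 6), cursors c1@1 c2@5, authorship 1...2.
After op 5 (delete): buffer="tgvb" (len 4), cursors c1@0 c2@3, authorship ....
After op 6 (insert('n')): buffer="ntgvnb" (len 6), cursors c1@1 c2@5, authorship 1...2.
After op 7 (add_cursor(3)): buffer="ntgvnb" (len 6), cursors c1@1 c3@3 c2@5, authorship 1...2.
Authorship (.=original, N=cursor N): 1 . . . 2 .
Index 4: author = 2

Answer: cursor 2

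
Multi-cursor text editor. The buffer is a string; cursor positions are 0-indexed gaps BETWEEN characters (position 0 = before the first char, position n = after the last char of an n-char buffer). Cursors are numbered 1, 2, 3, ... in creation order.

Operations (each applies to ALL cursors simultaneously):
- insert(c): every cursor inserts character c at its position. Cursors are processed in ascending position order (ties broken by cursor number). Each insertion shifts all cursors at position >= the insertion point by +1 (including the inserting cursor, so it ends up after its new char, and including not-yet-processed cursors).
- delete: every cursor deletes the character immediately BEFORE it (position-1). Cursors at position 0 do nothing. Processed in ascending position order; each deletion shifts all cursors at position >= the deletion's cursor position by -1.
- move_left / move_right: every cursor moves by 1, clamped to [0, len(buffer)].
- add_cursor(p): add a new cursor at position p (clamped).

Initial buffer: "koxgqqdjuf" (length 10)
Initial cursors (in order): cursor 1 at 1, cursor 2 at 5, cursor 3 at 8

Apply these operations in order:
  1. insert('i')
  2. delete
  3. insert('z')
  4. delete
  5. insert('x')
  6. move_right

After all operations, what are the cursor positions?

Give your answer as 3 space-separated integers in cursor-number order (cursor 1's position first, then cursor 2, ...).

After op 1 (insert('i')): buffer="kioxgqiqdjiuf" (len 13), cursors c1@2 c2@7 c3@11, authorship .1....2...3..
After op 2 (delete): buffer="koxgqqdjuf" (len 10), cursors c1@1 c2@5 c3@8, authorship ..........
After op 3 (insert('z')): buffer="kzoxgqzqdjzuf" (len 13), cursors c1@2 c2@7 c3@11, authorship .1....2...3..
After op 4 (delete): buffer="koxgqqdjuf" (len 10), cursors c1@1 c2@5 c3@8, authorship ..........
After op 5 (insert('x')): buffer="kxoxgqxqdjxuf" (len 13), cursors c1@2 c2@7 c3@11, authorship .1....2...3..
After op 6 (move_right): buffer="kxoxgqxqdjxuf" (len 13), cursors c1@3 c2@8 c3@12, authorship .1....2...3..

Answer: 3 8 12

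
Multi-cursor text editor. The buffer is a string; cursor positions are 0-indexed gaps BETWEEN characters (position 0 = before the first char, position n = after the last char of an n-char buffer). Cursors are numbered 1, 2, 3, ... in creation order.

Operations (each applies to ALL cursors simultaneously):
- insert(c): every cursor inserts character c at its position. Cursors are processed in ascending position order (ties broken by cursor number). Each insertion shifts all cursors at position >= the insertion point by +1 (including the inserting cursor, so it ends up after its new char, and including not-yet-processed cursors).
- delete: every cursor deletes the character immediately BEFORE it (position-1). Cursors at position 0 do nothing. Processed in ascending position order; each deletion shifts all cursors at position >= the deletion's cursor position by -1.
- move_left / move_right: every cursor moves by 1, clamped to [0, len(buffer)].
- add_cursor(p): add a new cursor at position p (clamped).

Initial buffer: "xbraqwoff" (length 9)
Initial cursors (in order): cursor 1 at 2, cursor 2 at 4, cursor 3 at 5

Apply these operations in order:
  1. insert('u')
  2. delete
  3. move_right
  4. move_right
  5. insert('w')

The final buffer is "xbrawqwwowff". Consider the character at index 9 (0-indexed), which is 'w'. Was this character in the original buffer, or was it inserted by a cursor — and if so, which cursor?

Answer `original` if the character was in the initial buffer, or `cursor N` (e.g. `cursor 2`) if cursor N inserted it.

Answer: cursor 3

Derivation:
After op 1 (insert('u')): buffer="xburauquwoff" (len 12), cursors c1@3 c2@6 c3@8, authorship ..1..2.3....
After op 2 (delete): buffer="xbraqwoff" (len 9), cursors c1@2 c2@4 c3@5, authorship .........
After op 3 (move_right): buffer="xbraqwoff" (len 9), cursors c1@3 c2@5 c3@6, authorship .........
After op 4 (move_right): buffer="xbraqwoff" (len 9), cursors c1@4 c2@6 c3@7, authorship .........
After op 5 (insert('w')): buffer="xbrawqwwowff" (len 12), cursors c1@5 c2@8 c3@10, authorship ....1..2.3..
Authorship (.=original, N=cursor N): . . . . 1 . . 2 . 3 . .
Index 9: author = 3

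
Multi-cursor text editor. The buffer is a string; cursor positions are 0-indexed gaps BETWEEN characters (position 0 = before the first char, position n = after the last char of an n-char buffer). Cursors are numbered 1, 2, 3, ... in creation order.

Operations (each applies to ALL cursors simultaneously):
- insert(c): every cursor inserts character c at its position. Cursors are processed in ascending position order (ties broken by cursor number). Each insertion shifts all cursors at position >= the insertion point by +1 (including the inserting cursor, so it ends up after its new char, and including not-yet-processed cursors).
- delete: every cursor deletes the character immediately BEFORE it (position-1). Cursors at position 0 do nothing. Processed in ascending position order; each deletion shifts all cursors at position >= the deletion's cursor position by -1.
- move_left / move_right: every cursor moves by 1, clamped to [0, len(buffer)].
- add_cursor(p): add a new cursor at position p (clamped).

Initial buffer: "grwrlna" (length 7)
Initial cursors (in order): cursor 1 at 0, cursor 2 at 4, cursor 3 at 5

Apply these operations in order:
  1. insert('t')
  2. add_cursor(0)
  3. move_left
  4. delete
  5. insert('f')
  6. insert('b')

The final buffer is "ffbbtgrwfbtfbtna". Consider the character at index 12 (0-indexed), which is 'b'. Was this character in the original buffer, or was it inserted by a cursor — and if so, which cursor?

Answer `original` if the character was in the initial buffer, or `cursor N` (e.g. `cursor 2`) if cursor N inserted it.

Answer: cursor 3

Derivation:
After op 1 (insert('t')): buffer="tgrwrtltna" (len 10), cursors c1@1 c2@6 c3@8, authorship 1....2.3..
After op 2 (add_cursor(0)): buffer="tgrwrtltna" (len 10), cursors c4@0 c1@1 c2@6 c3@8, authorship 1....2.3..
After op 3 (move_left): buffer="tgrwrtltna" (len 10), cursors c1@0 c4@0 c2@5 c3@7, authorship 1....2.3..
After op 4 (delete): buffer="tgrwttna" (len 8), cursors c1@0 c4@0 c2@4 c3@5, authorship 1...23..
After op 5 (insert('f')): buffer="fftgrwftftna" (len 12), cursors c1@2 c4@2 c2@7 c3@9, authorship 141...2233..
After op 6 (insert('b')): buffer="ffbbtgrwfbtfbtna" (len 16), cursors c1@4 c4@4 c2@10 c3@13, authorship 14141...222333..
Authorship (.=original, N=cursor N): 1 4 1 4 1 . . . 2 2 2 3 3 3 . .
Index 12: author = 3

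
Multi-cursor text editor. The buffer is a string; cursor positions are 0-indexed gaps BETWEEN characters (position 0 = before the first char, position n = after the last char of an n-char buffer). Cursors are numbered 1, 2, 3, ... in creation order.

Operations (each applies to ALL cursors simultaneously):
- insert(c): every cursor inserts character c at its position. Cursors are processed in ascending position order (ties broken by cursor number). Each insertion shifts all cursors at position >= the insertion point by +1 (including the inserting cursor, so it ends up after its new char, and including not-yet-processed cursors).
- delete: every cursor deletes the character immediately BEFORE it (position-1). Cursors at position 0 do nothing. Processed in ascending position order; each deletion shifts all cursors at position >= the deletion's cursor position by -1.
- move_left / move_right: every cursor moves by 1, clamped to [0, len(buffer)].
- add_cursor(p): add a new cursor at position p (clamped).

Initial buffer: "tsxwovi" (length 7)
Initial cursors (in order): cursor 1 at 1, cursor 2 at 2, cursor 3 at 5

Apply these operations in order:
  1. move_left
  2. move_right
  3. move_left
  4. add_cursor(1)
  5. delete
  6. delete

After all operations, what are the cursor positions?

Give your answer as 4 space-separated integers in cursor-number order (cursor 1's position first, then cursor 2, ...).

After op 1 (move_left): buffer="tsxwovi" (len 7), cursors c1@0 c2@1 c3@4, authorship .......
After op 2 (move_right): buffer="tsxwovi" (len 7), cursors c1@1 c2@2 c3@5, authorship .......
After op 3 (move_left): buffer="tsxwovi" (len 7), cursors c1@0 c2@1 c3@4, authorship .......
After op 4 (add_cursor(1)): buffer="tsxwovi" (len 7), cursors c1@0 c2@1 c4@1 c3@4, authorship .......
After op 5 (delete): buffer="sxovi" (len 5), cursors c1@0 c2@0 c4@0 c3@2, authorship .....
After op 6 (delete): buffer="sovi" (len 4), cursors c1@0 c2@0 c4@0 c3@1, authorship ....

Answer: 0 0 1 0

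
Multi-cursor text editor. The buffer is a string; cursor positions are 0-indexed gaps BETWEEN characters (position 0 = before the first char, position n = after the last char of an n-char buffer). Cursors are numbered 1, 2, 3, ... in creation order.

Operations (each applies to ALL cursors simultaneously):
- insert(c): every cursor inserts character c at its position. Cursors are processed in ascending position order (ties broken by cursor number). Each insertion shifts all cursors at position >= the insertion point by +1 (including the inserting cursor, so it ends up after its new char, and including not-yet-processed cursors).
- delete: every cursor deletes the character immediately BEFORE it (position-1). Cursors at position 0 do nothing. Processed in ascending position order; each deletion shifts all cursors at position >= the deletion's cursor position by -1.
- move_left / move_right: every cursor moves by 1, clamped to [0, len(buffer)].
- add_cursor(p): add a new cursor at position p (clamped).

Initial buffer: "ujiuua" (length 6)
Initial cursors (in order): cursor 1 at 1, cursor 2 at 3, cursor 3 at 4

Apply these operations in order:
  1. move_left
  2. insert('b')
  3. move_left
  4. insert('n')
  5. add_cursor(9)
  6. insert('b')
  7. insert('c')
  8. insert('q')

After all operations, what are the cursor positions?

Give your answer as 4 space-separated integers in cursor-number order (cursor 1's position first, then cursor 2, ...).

Answer: 4 11 17 21

Derivation:
After op 1 (move_left): buffer="ujiuua" (len 6), cursors c1@0 c2@2 c3@3, authorship ......
After op 2 (insert('b')): buffer="bujbibuua" (len 9), cursors c1@1 c2@4 c3@6, authorship 1..2.3...
After op 3 (move_left): buffer="bujbibuua" (len 9), cursors c1@0 c2@3 c3@5, authorship 1..2.3...
After op 4 (insert('n')): buffer="nbujnbinbuua" (len 12), cursors c1@1 c2@5 c3@8, authorship 11..22.33...
After op 5 (add_cursor(9)): buffer="nbujnbinbuua" (len 12), cursors c1@1 c2@5 c3@8 c4@9, authorship 11..22.33...
After op 6 (insert('b')): buffer="nbbujnbbinbbbuua" (len 16), cursors c1@2 c2@7 c3@11 c4@13, authorship 111..222.3334...
After op 7 (insert('c')): buffer="nbcbujnbcbinbcbbcuua" (len 20), cursors c1@3 c2@9 c3@14 c4@17, authorship 1111..2222.333344...
After op 8 (insert('q')): buffer="nbcqbujnbcqbinbcqbbcquua" (len 24), cursors c1@4 c2@11 c3@17 c4@21, authorship 11111..22222.33333444...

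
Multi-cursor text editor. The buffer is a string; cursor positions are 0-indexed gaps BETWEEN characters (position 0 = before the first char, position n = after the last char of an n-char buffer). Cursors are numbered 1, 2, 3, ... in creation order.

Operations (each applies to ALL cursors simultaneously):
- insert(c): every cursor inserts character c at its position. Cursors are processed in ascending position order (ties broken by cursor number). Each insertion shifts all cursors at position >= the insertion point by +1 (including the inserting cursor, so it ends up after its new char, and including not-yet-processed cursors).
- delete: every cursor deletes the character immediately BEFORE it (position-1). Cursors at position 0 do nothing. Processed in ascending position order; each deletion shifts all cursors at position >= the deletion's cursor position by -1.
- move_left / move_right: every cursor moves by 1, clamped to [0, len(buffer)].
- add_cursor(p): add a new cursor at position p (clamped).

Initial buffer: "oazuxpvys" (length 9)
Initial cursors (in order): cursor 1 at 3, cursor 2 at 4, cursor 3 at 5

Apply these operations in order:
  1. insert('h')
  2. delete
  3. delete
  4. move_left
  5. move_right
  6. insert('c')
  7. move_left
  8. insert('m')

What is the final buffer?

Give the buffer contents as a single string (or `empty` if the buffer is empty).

Answer: oaccmmmcpvys

Derivation:
After op 1 (insert('h')): buffer="oazhuhxhpvys" (len 12), cursors c1@4 c2@6 c3@8, authorship ...1.2.3....
After op 2 (delete): buffer="oazuxpvys" (len 9), cursors c1@3 c2@4 c3@5, authorship .........
After op 3 (delete): buffer="oapvys" (len 6), cursors c1@2 c2@2 c3@2, authorship ......
After op 4 (move_left): buffer="oapvys" (len 6), cursors c1@1 c2@1 c3@1, authorship ......
After op 5 (move_right): buffer="oapvys" (len 6), cursors c1@2 c2@2 c3@2, authorship ......
After op 6 (insert('c')): buffer="oacccpvys" (len 9), cursors c1@5 c2@5 c3@5, authorship ..123....
After op 7 (move_left): buffer="oacccpvys" (len 9), cursors c1@4 c2@4 c3@4, authorship ..123....
After op 8 (insert('m')): buffer="oaccmmmcpvys" (len 12), cursors c1@7 c2@7 c3@7, authorship ..121233....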